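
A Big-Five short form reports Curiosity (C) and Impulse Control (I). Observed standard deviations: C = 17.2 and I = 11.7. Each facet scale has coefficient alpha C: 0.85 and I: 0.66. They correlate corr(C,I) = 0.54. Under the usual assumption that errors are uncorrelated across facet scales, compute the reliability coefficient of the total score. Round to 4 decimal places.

Var(C+I) = 17.2² + 11.7² + 2·[17.2·11.7·0.54] = 432.73 + 217.339 = 650.069.
Under uncorrelated errors the observed covariances equal the true-score covariances, so only the own-variance terms attenuate.
True-score variance = [17.2²·0.85 + 11.7²·0.66] + 217.339 = 341.811 + 217.339 = 559.151.
Reliability = 559.151 / 650.069 = 0.8601.

0.8601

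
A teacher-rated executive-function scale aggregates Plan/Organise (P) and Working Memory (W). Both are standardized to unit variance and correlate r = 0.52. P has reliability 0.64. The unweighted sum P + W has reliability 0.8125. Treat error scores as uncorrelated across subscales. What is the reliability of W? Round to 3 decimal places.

0.790

Var(P+W) = 2 + 2·0.52 = 3.040.
True-score variance = ρ_P + ρ_W + 2·0.52, so 0.8125 = (0.64 + ρ_W + 1.04) / 3.040.
ρ_W = 0.8125·3.040 − 0.64 − 1.04 = 0.790.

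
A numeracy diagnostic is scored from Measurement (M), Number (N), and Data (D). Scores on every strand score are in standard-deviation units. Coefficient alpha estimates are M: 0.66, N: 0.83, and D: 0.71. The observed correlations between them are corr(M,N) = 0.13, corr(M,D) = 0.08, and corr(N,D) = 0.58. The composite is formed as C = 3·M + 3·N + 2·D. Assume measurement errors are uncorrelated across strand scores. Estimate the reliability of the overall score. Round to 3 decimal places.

Var(C) = 3² + 3² + 2² + 2·[9·0.13 + 6·0.08 + 6·0.58] = 22 + 10.26 = 32.26.
With uncorrelated errors the cross-covariances are all true-score covariance, so they carry over unchanged; only the diagonal terms shrink to ρᵢσᵢ².
True-score variance = [3²·0.66 + 3²·0.83 + 2²·0.71] + 10.26 = 16.25 + 10.26 = 26.51.
Reliability = 26.51 / 32.26 = 0.822.

0.822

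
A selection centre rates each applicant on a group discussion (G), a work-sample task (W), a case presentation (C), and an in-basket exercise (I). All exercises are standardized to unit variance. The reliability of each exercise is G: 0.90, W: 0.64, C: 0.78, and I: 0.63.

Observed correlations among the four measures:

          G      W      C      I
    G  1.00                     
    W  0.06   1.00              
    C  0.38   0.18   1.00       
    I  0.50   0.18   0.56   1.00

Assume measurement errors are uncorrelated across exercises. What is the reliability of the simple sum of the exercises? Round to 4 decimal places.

Var(G+W+C+I) = 4 + 2·[0.06 + 0.38 + 0.50 + 0.18 + 0.18 + 0.56] = 4 + 3.72 = 7.72.
Because errors are independent across components, Cov(Tᵢ,Tⱼ) = Cov(Xᵢ,Xⱼ); the off-diagonal part of the true-score variance is the same as above.
True-score variance = [0.90 + 0.64 + 0.78 + 0.63] + 3.72 = 2.95 + 3.72 = 6.67.
Reliability = 6.67 / 7.72 = 0.8640.

0.8640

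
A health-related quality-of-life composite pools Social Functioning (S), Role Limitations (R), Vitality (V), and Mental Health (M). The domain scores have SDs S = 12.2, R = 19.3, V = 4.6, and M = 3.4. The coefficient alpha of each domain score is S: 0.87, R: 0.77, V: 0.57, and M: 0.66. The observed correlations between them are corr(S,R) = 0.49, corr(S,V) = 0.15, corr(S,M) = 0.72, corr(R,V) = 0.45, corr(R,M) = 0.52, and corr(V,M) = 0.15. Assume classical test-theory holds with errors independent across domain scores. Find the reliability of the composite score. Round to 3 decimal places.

Var(S+R+V+M) = 12.2² + 19.3² + 4.6² + 3.4² + 2·[12.2·19.3·0.49 + 12.2·4.6·0.15 + 12.2·3.4·0.72 + 19.3·4.6·0.45 + 19.3·3.4·0.52 + 4.6·3.4·0.15] = 554.05 + 460.157 = 1014.21.
Under uncorrelated errors the observed covariances equal the true-score covariances, so only the own-variance terms attenuate.
True-score variance = [12.2²·0.87 + 19.3²·0.77 + 4.6²·0.57 + 3.4²·0.66] + 460.157 = 435.999 + 460.157 = 896.156.
Reliability = 896.156 / 1014.21 = 0.884.

0.884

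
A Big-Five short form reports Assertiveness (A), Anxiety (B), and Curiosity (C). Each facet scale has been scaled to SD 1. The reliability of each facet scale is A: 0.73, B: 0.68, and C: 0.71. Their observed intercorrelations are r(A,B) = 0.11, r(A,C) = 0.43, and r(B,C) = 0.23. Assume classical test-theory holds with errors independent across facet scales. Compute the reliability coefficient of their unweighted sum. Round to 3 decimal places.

0.806

Var(A+B+C) = 3 + 2·[0.11 + 0.43 + 0.23] = 3 + 1.54 = 4.54.
With uncorrelated errors the cross-covariances are all true-score covariance, so they carry over unchanged; only the diagonal terms shrink to ρᵢσᵢ².
True-score variance = [0.73 + 0.68 + 0.71] + 1.54 = 2.12 + 1.54 = 3.66.
Reliability = 3.66 / 4.54 = 0.806.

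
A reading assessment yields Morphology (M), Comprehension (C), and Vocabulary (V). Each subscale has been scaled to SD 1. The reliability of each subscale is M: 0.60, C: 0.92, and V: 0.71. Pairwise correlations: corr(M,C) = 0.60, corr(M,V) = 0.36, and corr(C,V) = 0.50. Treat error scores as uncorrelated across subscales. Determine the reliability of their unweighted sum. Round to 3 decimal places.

Var(M+C+V) = 3 + 2·[0.60 + 0.36 + 0.50] = 3 + 2.92 = 5.92.
Under uncorrelated errors the observed covariances equal the true-score covariances, so only the own-variance terms attenuate.
True-score variance = [0.60 + 0.92 + 0.71] + 2.92 = 2.23 + 2.92 = 5.15.
Reliability = 5.15 / 5.92 = 0.870.

0.870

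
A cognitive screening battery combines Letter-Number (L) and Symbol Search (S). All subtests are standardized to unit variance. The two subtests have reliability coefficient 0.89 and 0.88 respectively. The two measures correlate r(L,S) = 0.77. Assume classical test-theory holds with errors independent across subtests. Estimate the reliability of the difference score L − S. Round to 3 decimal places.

Var(L−S) = 1 + 1 − 2·0.77 = 2 − 1.54 = 0.46.
Because errors are independent across components, Cov(Tᵢ,Tⱼ) = Cov(Xᵢ,Xⱼ); the off-diagonal part of the true-score variance is the same as above.
True-score variance = [0.89 + 0.88] − 1.54 = 1.77 − 1.54 = 0.23.
Reliability = 0.23 / 0.46 = 0.500.

0.500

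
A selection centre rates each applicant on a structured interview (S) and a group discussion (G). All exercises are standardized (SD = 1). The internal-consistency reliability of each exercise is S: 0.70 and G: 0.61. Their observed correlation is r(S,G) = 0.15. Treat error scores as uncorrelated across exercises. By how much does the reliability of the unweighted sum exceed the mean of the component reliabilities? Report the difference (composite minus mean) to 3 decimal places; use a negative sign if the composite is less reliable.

0.045

Var(sum) = 2 + 0.3 = 2.3; true-score variance = 1.31 + 0.3 = 1.61; composite reliability = 0.7000.
Mean component reliability = 0.6550.
Difference = 0.7000 − 0.6550 = 0.045.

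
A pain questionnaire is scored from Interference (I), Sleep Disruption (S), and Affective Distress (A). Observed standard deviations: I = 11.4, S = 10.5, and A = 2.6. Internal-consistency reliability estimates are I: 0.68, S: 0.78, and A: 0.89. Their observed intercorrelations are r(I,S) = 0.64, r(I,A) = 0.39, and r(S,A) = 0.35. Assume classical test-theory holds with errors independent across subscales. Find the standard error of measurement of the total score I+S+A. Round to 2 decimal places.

Var(total) = 246.97 + 195.445 = 442.415.
True-score variance = 180.384 + 195.445 = 375.829, so reliability = 0.8495.
Error variance = 442.415 − 375.829 = 66.5858; SEM = √66.5858 = 8.16.

8.16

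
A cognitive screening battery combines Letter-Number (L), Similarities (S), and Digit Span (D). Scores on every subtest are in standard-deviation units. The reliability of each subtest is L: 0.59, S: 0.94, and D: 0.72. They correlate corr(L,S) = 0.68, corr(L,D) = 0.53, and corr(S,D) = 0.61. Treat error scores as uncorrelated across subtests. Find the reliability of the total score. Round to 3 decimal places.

Var(L+S+D) = 3 + 2·[0.68 + 0.53 + 0.61] = 3 + 3.64 = 6.64.
With uncorrelated errors the cross-covariances are all true-score covariance, so they carry over unchanged; only the diagonal terms shrink to ρᵢσᵢ².
True-score variance = [0.59 + 0.94 + 0.72] + 3.64 = 2.25 + 3.64 = 5.89.
Reliability = 5.89 / 6.64 = 0.887.

0.887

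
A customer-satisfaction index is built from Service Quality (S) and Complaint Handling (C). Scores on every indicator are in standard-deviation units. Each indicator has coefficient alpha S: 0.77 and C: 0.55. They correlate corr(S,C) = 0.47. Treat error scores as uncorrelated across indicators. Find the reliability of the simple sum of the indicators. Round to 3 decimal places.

Var(S+C) = 2 + 2·[0.47] = 2 + 0.94 = 2.94.
Because errors are independent across components, Cov(Tᵢ,Tⱼ) = Cov(Xᵢ,Xⱼ); the off-diagonal part of the true-score variance is the same as above.
True-score variance = [0.77 + 0.55] + 0.94 = 1.32 + 0.94 = 2.26.
Reliability = 2.26 / 2.94 = 0.769.

0.769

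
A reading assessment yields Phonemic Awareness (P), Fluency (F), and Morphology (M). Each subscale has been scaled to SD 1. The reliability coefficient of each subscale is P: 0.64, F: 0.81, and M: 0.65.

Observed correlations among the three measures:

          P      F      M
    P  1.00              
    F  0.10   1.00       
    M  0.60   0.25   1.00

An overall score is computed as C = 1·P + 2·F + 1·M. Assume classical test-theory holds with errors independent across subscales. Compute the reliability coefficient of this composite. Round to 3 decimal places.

0.829

Var(C) = 1 + 2² + 1 + 2·[2·0.10 + 0.60 + 2·0.25] = 6 + 2.6 = 8.6.
Under uncorrelated errors the observed covariances equal the true-score covariances, so only the own-variance terms attenuate.
True-score variance = [0.64 + 2²·0.81 + 0.65] + 2.6 = 4.53 + 2.6 = 7.13.
Reliability = 7.13 / 8.6 = 0.829.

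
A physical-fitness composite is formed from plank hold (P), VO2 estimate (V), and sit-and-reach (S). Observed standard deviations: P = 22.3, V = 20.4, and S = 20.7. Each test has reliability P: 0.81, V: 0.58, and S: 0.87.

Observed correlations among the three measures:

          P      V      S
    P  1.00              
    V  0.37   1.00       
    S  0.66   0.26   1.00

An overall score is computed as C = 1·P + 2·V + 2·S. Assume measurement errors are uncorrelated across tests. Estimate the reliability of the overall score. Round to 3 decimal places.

0.847

Var(C) = 22.3² + 2²·20.4² + 2²·20.7² + 2·[2·22.3·20.4·0.37 + 2·22.3·20.7·0.66 + 4·20.4·20.7·0.26] = 3875.89 + 2770.27 = 6646.16.
With uncorrelated errors the cross-covariances are all true-score covariance, so they carry over unchanged; only the diagonal terms shrink to ρᵢσᵢ².
True-score variance = [22.3²·0.81 + 2²·20.4²·0.58 + 2²·20.7²·0.87] + 2770.27 = 2859.44 + 2770.27 = 5629.72.
Reliability = 5629.72 / 6646.16 = 0.847.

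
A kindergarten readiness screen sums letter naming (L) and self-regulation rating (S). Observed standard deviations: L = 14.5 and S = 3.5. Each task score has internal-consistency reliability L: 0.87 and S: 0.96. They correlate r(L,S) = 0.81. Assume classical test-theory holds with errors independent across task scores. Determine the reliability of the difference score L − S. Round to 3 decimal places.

Var(L−S) = 14.5² + 3.5² − 2·14.5·3.5·0.81 = 222.5 − 82.215 = 140.285.
Under uncorrelated errors the observed covariances equal the true-score covariances, so only the own-variance terms attenuate.
True-score variance = [14.5²·0.87 + 3.5²·0.96] − 82.215 = 194.677 − 82.215 = 112.462.
Reliability = 112.462 / 140.285 = 0.802.

0.802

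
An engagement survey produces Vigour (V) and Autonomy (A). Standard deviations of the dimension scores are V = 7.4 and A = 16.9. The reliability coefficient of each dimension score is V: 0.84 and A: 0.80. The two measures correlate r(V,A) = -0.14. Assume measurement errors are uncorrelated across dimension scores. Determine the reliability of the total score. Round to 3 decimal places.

0.784

Var(V+A) = 7.4² + 16.9² + 2·[7.4·16.9·(-0.14)] = 340.37 − 35.0168 = 305.353.
Under uncorrelated errors the observed covariances equal the true-score covariances, so only the own-variance terms attenuate.
True-score variance = [7.4²·0.84 + 16.9²·0.80] − 35.0168 = 274.486 − 35.0168 = 239.47.
Reliability = 239.47 / 305.353 = 0.784.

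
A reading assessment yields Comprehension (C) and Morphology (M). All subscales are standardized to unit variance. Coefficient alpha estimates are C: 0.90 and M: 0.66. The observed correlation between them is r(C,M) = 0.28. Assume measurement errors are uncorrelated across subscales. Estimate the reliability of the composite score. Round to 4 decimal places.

0.8281

Var(C+M) = 2 + 2·[0.28] = 2 + 0.56 = 2.56.
Because errors are independent across components, Cov(Tᵢ,Tⱼ) = Cov(Xᵢ,Xⱼ); the off-diagonal part of the true-score variance is the same as above.
True-score variance = [0.90 + 0.66] + 0.56 = 1.56 + 0.56 = 2.12.
Reliability = 2.12 / 2.56 = 0.8281.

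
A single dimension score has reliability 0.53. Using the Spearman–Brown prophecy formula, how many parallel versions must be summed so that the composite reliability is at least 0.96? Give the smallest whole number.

k ≥ ρ*(1−ρ₁)/(ρ₁(1−ρ*)) = 0.96·0.47 / (0.53·0.04) = 21.283.
Smallest integer k = 22.

22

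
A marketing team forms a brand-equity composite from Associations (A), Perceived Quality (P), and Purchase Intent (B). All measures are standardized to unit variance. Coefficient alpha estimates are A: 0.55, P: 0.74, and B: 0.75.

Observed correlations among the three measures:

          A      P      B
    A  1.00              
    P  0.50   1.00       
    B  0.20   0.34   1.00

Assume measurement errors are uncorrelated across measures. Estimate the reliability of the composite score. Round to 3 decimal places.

0.811

Var(A+P+B) = 3 + 2·[0.50 + 0.20 + 0.34] = 3 + 2.08 = 5.08.
Because errors are independent across components, Cov(Tᵢ,Tⱼ) = Cov(Xᵢ,Xⱼ); the off-diagonal part of the true-score variance is the same as above.
True-score variance = [0.55 + 0.74 + 0.75] + 2.08 = 2.04 + 2.08 = 4.12.
Reliability = 4.12 / 5.08 = 0.811.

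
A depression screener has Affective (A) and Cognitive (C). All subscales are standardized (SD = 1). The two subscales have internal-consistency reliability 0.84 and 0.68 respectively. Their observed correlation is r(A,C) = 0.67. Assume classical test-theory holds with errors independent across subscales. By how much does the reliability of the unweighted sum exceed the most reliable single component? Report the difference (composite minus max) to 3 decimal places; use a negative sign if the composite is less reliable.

Var(sum) = 2 + 1.34 = 3.34; true-score variance = 1.52 + 1.34 = 2.86; composite reliability = 0.8563.
Max component reliability = 0.8400.
Difference = 0.8563 − 0.8400 = 0.016.

0.016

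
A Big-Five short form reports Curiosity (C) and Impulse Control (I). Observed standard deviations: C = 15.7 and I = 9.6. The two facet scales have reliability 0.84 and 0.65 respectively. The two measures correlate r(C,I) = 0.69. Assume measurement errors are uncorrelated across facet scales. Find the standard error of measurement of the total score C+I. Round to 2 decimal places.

8.47

Var(total) = 338.65 + 207.994 = 546.644.
True-score variance = 266.956 + 207.994 = 474.949, so reliability = 0.8688.
Error variance = 546.644 − 474.949 = 71.6944; SEM = √71.6944 = 8.47.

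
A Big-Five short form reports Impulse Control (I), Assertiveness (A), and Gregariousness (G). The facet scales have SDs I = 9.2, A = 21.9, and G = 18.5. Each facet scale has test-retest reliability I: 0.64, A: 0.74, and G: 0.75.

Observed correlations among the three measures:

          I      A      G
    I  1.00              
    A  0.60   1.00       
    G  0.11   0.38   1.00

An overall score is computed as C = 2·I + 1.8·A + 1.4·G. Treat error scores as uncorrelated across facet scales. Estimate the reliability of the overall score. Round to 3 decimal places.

0.839

Var(C) = 2²·9.2² + 1.8²·21.9² + 1.4²·18.5² + 2·[3.6·9.2·21.9·0.60 + 2.8·9.2·18.5·0.11 + 2.52·21.9·18.5·0.38] = 2563.31 + 1751.18 = 4314.49.
Under uncorrelated errors the observed covariances equal the true-score covariances, so only the own-variance terms attenuate.
True-score variance = [2²·9.2²·0.64 + 1.8²·21.9²·0.74 + 1.4²·18.5²·0.75] + 1751.18 = 1869.7 + 1751.18 = 3620.88.
Reliability = 3620.88 / 4314.49 = 0.839.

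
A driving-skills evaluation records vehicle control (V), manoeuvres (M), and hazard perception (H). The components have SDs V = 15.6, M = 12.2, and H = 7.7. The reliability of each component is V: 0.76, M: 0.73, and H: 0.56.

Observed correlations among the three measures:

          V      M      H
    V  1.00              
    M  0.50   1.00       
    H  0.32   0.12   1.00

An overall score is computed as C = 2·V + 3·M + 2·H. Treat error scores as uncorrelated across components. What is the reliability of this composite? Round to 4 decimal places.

0.8308

Var(C) = 2²·15.6² + 3²·12.2² + 2²·7.7² + 2·[6·15.6·12.2·0.50 + 4·15.6·7.7·0.32 + 6·12.2·7.7·0.12] = 2550.16 + 1584.7 = 4134.86.
With uncorrelated errors the cross-covariances are all true-score covariance, so they carry over unchanged; only the diagonal terms shrink to ρᵢσᵢ².
True-score variance = [2²·15.6²·0.76 + 3²·12.2²·0.73 + 2²·7.7²·0.56] + 1584.7 = 1850.5 + 1584.7 = 3435.2.
Reliability = 3435.2 / 4134.86 = 0.8308.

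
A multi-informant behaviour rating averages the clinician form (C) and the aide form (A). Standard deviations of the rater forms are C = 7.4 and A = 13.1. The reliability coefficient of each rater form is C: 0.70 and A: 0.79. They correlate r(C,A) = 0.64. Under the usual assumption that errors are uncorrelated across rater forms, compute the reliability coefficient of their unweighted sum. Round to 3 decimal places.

Var(C+A) = 7.4² + 13.1² + 2·[7.4·13.1·0.64] = 226.37 + 124.083 = 350.453.
With uncorrelated errors the cross-covariances are all true-score covariance, so they carry over unchanged; only the diagonal terms shrink to ρᵢσᵢ².
True-score variance = [7.4²·0.70 + 13.1²·0.79] + 124.083 = 173.904 + 124.083 = 297.987.
Reliability = 297.987 / 350.453 = 0.850.

0.850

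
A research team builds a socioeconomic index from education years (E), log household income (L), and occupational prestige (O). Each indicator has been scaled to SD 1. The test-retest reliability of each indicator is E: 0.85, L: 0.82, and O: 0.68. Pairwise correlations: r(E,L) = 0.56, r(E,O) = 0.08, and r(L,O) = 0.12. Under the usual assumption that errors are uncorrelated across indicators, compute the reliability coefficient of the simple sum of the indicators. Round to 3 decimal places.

0.856

Var(E+L+O) = 3 + 2·[0.56 + 0.08 + 0.12] = 3 + 1.52 = 4.52.
With uncorrelated errors the cross-covariances are all true-score covariance, so they carry over unchanged; only the diagonal terms shrink to ρᵢσᵢ².
True-score variance = [0.85 + 0.82 + 0.68] + 1.52 = 2.35 + 1.52 = 3.87.
Reliability = 3.87 / 4.52 = 0.856.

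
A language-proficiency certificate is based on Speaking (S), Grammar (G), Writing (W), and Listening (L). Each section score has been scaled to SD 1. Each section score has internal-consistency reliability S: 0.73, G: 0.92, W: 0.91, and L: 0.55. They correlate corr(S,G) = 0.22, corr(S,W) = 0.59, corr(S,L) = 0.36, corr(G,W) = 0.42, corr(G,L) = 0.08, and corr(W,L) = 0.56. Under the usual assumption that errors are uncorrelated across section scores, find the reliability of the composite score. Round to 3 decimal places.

Var(S+G+W+L) = 4 + 2·[0.22 + 0.59 + 0.36 + 0.42 + 0.08 + 0.56] = 4 + 4.46 = 8.46.
With uncorrelated errors the cross-covariances are all true-score covariance, so they carry over unchanged; only the diagonal terms shrink to ρᵢσᵢ².
True-score variance = [0.73 + 0.92 + 0.91 + 0.55] + 4.46 = 3.11 + 4.46 = 7.57.
Reliability = 7.57 / 8.46 = 0.895.

0.895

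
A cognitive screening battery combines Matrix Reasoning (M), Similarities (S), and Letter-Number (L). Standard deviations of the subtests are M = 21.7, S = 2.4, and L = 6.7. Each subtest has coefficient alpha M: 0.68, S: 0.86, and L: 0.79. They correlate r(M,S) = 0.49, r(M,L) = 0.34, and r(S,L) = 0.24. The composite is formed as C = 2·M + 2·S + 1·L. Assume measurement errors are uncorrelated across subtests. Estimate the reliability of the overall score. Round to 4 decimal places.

Var(C) = 2²·21.7² + 2²·2.4² + 6.7² + 2·[4·21.7·2.4·0.49 + 2·21.7·6.7·0.34 + 2·2.4·6.7·0.24] = 1951.49 + 417.321 = 2368.81.
With uncorrelated errors the cross-covariances are all true-score covariance, so they carry over unchanged; only the diagonal terms shrink to ρᵢσᵢ².
True-score variance = [2²·21.7²·0.68 + 2²·2.4²·0.86 + 6.7²·0.79] + 417.321 = 1336.1 + 417.321 = 1753.42.
Reliability = 1753.42 / 2368.81 = 0.7402.

0.7402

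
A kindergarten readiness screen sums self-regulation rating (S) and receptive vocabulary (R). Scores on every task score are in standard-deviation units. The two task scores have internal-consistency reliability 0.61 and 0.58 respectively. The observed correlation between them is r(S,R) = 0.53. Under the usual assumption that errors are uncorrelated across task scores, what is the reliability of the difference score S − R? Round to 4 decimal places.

Var(S−R) = 1 + 1 − 2·0.53 = 2 − 1.06 = 0.94.
Under uncorrelated errors the observed covariances equal the true-score covariances, so only the own-variance terms attenuate.
True-score variance = [0.61 + 0.58] − 1.06 = 1.19 − 1.06 = 0.13.
Reliability = 0.13 / 0.94 = 0.1383.

0.1383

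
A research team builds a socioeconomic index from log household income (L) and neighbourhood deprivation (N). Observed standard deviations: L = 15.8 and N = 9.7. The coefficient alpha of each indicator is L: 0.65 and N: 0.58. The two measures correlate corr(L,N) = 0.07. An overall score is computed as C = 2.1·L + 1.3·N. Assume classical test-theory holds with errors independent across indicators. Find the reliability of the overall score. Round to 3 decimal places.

0.657

Var(C) = 2.1²·15.8² + 1.3²·9.7² + 2·[2.73·15.8·9.7·0.07] = 1259.92 + 58.576 = 1318.5.
Because errors are independent across components, Cov(Tᵢ,Tⱼ) = Cov(Xᵢ,Xⱼ); the off-diagonal part of the true-score variance is the same as above.
True-score variance = [2.1²·15.8²·0.65 + 1.3²·9.7²·0.58] + 58.576 = 807.82 + 58.576 = 866.396.
Reliability = 866.396 / 1318.5 = 0.657.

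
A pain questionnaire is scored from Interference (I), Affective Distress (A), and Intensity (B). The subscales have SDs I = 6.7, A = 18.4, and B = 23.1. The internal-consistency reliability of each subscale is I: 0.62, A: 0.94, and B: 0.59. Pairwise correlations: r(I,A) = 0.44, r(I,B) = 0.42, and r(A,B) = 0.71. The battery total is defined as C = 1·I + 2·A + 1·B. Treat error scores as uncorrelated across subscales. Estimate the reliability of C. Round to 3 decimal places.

Var(C) = 6.7² + 2²·18.4² + 23.1² + 2·[2·6.7·18.4·0.44 + 6.7·23.1·0.42 + 2·18.4·23.1·0.71] = 1932.74 + 1554.09 = 3486.83.
Because errors are independent across components, Cov(Tᵢ,Tⱼ) = Cov(Xᵢ,Xⱼ); the off-diagonal part of the true-score variance is the same as above.
True-score variance = [6.7²·0.62 + 2²·18.4²·0.94 + 23.1²·0.59] + 1554.09 = 1615.65 + 1554.09 = 3169.74.
Reliability = 3169.74 / 3486.83 = 0.909.

0.909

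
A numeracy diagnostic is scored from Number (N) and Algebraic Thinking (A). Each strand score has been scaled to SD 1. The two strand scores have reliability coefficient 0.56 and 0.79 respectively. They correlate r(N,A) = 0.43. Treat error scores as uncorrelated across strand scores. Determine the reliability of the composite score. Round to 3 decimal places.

0.773

Var(N+A) = 2 + 2·[0.43] = 2 + 0.86 = 2.86.
With uncorrelated errors the cross-covariances are all true-score covariance, so they carry over unchanged; only the diagonal terms shrink to ρᵢσᵢ².
True-score variance = [0.56 + 0.79] + 0.86 = 1.35 + 0.86 = 2.21.
Reliability = 2.21 / 2.86 = 0.773.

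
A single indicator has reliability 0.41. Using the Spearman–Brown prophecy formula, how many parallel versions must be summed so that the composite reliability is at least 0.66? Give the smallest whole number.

3

k ≥ ρ*(1−ρ₁)/(ρ₁(1−ρ*)) = 0.66·0.59 / (0.41·0.34) = 2.793.
Smallest integer k = 3.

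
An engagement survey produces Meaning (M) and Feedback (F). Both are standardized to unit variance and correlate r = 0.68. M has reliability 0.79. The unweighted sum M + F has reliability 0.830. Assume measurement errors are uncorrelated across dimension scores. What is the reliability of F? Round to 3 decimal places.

Var(M+F) = 2 + 2·0.68 = 3.360.
True-score variance = ρ_M + ρ_F + 2·0.68, so 0.830 = (0.79 + ρ_F + 1.36) / 3.360.
ρ_F = 0.830·3.360 − 0.79 − 1.36 = 0.639.

0.639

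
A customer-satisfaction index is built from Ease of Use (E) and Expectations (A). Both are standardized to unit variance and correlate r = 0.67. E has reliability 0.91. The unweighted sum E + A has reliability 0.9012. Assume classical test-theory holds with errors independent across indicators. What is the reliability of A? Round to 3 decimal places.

Var(E+A) = 2 + 2·0.67 = 3.340.
True-score variance = ρ_E + ρ_A + 2·0.67, so 0.9012 = (0.91 + ρ_A + 1.34) / 3.340.
ρ_A = 0.9012·3.340 − 0.91 − 1.34 = 0.760.

0.760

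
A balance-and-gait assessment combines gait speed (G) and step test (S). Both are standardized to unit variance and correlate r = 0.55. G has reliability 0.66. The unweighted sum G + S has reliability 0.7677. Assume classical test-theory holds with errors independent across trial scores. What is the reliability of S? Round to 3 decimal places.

Var(G+S) = 2 + 2·0.55 = 3.100.
True-score variance = ρ_G + ρ_S + 2·0.55, so 0.7677 = (0.66 + ρ_S + 1.10) / 3.100.
ρ_S = 0.7677·3.100 − 0.66 − 1.10 = 0.620.

0.620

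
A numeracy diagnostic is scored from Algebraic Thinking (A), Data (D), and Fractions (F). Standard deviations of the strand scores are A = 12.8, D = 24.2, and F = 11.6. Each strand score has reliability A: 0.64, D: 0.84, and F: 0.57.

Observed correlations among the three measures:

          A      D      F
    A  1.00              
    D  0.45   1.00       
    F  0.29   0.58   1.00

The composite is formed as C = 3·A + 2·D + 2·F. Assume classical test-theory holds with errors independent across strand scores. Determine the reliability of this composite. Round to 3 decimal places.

Var(C) = 3²·12.8² + 2²·24.2² + 2²·11.6² + 2·[6·12.8·24.2·0.45 + 6·12.8·11.6·0.29 + 4·24.2·11.6·0.58] = 4355.36 + 3491.96 = 7847.32.
Because errors are independent across components, Cov(Tᵢ,Tⱼ) = Cov(Xᵢ,Xⱼ); the off-diagonal part of the true-score variance is the same as above.
True-score variance = [3²·12.8²·0.64 + 2²·24.2²·0.84 + 2²·11.6²·0.57] + 3491.96 = 3218.27 + 3491.96 = 6710.22.
Reliability = 6710.22 / 7847.32 = 0.855.

0.855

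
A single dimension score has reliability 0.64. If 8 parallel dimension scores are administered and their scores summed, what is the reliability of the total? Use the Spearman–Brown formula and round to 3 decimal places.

ρ_k = kρ / (1 + (k−1)ρ) = 8·0.64 / (1 + 7·0.64) = 5.120 / 5.480 = 0.934.

0.934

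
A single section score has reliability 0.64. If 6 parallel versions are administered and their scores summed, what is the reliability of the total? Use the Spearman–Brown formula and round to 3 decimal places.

ρ_k = kρ / (1 + (k−1)ρ) = 6·0.64 / (1 + 5·0.64) = 3.840 / 4.200 = 0.914.

0.914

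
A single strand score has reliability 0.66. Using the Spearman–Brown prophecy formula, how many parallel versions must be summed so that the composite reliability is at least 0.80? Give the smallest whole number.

3

k ≥ ρ*(1−ρ₁)/(ρ₁(1−ρ*)) = 0.80·0.34 / (0.66·0.20) = 2.061.
Smallest integer k = 3.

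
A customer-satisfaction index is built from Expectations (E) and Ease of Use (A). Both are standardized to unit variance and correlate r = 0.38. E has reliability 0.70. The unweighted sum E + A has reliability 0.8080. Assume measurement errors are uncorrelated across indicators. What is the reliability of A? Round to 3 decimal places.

0.770

Var(E+A) = 2 + 2·0.38 = 2.760.
True-score variance = ρ_E + ρ_A + 2·0.38, so 0.8080 = (0.70 + ρ_A + 0.76) / 2.760.
ρ_A = 0.8080·2.760 − 0.70 − 0.76 = 0.770.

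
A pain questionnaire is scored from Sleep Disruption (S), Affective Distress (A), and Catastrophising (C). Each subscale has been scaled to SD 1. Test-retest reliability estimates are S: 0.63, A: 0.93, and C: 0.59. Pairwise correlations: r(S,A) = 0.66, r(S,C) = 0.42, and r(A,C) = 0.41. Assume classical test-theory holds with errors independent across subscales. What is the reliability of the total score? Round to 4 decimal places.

Var(S+A+C) = 3 + 2·[0.66 + 0.42 + 0.41] = 3 + 2.98 = 5.98.
Because errors are independent across components, Cov(Tᵢ,Tⱼ) = Cov(Xᵢ,Xⱼ); the off-diagonal part of the true-score variance is the same as above.
True-score variance = [0.63 + 0.93 + 0.59] + 2.98 = 2.15 + 2.98 = 5.13.
Reliability = 5.13 / 5.98 = 0.8579.

0.8579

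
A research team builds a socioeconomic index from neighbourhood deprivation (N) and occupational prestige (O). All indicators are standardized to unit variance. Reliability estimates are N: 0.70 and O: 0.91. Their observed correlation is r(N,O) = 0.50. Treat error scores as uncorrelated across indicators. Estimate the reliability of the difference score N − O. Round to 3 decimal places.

0.610

Var(N−O) = 1 + 1 − 2·0.50 = 2 − 1 = 1.
Under uncorrelated errors the observed covariances equal the true-score covariances, so only the own-variance terms attenuate.
True-score variance = [0.70 + 0.91] − 1 = 1.61 − 1 = 0.61.
Reliability = 0.61 / 1 = 0.610.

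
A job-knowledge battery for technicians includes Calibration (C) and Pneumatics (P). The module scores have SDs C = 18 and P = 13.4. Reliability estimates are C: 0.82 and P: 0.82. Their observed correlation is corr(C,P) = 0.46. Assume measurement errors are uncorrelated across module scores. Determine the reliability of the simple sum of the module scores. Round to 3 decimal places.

0.875

Var(C+P) = 18² + 13.4² + 2·[18·13.4·0.46] = 503.56 + 221.904 = 725.464.
Because errors are independent across components, Cov(Tᵢ,Tⱼ) = Cov(Xᵢ,Xⱼ); the off-diagonal part of the true-score variance is the same as above.
True-score variance = [18²·0.82 + 13.4²·0.82] + 221.904 = 412.919 + 221.904 = 634.823.
Reliability = 634.823 / 725.464 = 0.875.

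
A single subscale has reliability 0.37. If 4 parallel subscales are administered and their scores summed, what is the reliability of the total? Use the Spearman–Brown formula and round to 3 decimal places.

ρ_k = kρ / (1 + (k−1)ρ) = 4·0.37 / (1 + 3·0.37) = 1.480 / 2.110 = 0.701.

0.701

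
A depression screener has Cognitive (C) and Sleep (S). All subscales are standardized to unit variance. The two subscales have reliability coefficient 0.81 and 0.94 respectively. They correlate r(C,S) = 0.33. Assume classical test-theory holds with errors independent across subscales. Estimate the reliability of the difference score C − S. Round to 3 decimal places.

0.813

Var(C−S) = 1 + 1 − 2·0.33 = 2 − 0.66 = 1.34.
Because errors are independent across components, Cov(Tᵢ,Tⱼ) = Cov(Xᵢ,Xⱼ); the off-diagonal part of the true-score variance is the same as above.
True-score variance = [0.81 + 0.94] − 0.66 = 1.75 − 0.66 = 1.09.
Reliability = 1.09 / 1.34 = 0.813.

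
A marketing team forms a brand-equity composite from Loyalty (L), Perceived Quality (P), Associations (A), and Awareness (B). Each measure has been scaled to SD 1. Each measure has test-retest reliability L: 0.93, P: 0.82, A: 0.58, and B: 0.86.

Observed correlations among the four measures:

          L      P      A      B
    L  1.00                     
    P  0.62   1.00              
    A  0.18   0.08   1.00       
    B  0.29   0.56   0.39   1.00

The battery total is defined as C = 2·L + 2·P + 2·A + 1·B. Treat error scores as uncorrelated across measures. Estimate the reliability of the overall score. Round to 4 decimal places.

Var(C) = 2² + 2² + 2² + 1 + 2·[4·0.62 + 4·0.18 + 2·0.29 + 4·0.08 + 2·0.56 + 2·0.39] = 13 + 12 = 25.
Under uncorrelated errors the observed covariances equal the true-score covariances, so only the own-variance terms attenuate.
True-score variance = [2²·0.93 + 2²·0.82 + 2²·0.58 + 0.86] + 12 = 10.18 + 12 = 22.18.
Reliability = 22.18 / 25 = 0.8872.

0.8872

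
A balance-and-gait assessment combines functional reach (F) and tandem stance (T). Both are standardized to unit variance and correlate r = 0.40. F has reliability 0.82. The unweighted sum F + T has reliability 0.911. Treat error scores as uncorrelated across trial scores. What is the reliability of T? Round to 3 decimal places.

Var(F+T) = 2 + 2·0.40 = 2.800.
True-score variance = ρ_F + ρ_T + 2·0.40, so 0.911 = (0.82 + ρ_T + 0.80) / 2.800.
ρ_T = 0.911·2.800 − 0.82 − 0.80 = 0.931.

0.931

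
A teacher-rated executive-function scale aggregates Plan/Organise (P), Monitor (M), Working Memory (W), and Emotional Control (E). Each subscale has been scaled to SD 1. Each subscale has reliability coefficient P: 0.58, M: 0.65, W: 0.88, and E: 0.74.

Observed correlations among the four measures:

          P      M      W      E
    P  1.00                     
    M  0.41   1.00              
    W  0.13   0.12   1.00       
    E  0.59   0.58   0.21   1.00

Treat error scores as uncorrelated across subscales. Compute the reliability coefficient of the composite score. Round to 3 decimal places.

0.858

Var(P+M+W+E) = 4 + 2·[0.41 + 0.13 + 0.59 + 0.12 + 0.58 + 0.21] = 4 + 4.08 = 8.08.
Because errors are independent across components, Cov(Tᵢ,Tⱼ) = Cov(Xᵢ,Xⱼ); the off-diagonal part of the true-score variance is the same as above.
True-score variance = [0.58 + 0.65 + 0.88 + 0.74] + 4.08 = 2.85 + 4.08 = 6.93.
Reliability = 6.93 / 8.08 = 0.858.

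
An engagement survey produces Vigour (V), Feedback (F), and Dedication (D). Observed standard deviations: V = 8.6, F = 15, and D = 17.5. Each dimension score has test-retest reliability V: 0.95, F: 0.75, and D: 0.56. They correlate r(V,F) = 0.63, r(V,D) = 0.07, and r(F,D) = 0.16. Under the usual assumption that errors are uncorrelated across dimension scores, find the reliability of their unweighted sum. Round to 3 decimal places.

0.777

Var(V+F+D) = 8.6² + 15² + 17.5² + 2·[8.6·15·0.63 + 8.6·17.5·0.07 + 15·17.5·0.16] = 605.21 + 267.61 = 872.82.
Because errors are independent across components, Cov(Tᵢ,Tⱼ) = Cov(Xᵢ,Xⱼ); the off-diagonal part of the true-score variance is the same as above.
True-score variance = [8.6²·0.95 + 15²·0.75 + 17.5²·0.56] + 267.61 = 410.512 + 267.61 = 678.122.
Reliability = 678.122 / 872.82 = 0.777.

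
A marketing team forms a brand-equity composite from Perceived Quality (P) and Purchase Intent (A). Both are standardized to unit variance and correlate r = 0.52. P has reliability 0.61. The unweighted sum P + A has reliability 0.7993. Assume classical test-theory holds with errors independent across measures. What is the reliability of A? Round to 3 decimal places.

Var(P+A) = 2 + 2·0.52 = 3.040.
True-score variance = ρ_P + ρ_A + 2·0.52, so 0.7993 = (0.61 + ρ_A + 1.04) / 3.040.
ρ_A = 0.7993·3.040 − 0.61 − 1.04 = 0.780.

0.780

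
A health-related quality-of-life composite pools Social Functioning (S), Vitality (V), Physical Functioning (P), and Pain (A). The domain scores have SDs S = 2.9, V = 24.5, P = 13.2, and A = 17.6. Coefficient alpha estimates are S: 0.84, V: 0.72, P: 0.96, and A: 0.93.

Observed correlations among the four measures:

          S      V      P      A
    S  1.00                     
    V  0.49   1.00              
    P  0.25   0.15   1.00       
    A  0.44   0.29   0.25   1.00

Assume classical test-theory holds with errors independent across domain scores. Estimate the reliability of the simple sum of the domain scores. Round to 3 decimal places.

Var(S+V+P+A) = 2.9² + 24.5² + 13.2² + 17.6² + 2·[2.9·24.5·0.49 + 2.9·13.2·0.25 + 2.9·17.6·0.44 + 24.5·13.2·0.15 + 24.5·17.6·0.29 + 13.2·17.6·0.25] = 1092.66 + 596.96 = 1689.62.
Under uncorrelated errors the observed covariances equal the true-score covariances, so only the own-variance terms attenuate.
True-score variance = [2.9²·0.84 + 24.5²·0.72 + 13.2²·0.96 + 17.6²·0.93] + 596.96 = 894.592 + 596.96 = 1491.55.
Reliability = 1491.55 / 1689.62 = 0.883.

0.883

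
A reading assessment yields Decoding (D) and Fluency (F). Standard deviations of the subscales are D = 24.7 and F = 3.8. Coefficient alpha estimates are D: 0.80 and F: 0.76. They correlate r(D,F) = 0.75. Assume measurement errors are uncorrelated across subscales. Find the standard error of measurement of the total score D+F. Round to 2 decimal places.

Var(total) = 624.53 + 140.79 = 765.32.
True-score variance = 499.046 + 140.79 = 639.836, so reliability = 0.8360.
Error variance = 765.32 − 639.836 = 125.484; SEM = √125.484 = 11.20.

11.20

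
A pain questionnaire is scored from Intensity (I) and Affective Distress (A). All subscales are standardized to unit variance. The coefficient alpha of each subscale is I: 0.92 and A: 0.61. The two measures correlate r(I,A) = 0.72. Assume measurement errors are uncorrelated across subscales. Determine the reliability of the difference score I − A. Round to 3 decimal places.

0.161

Var(I−A) = 1 + 1 − 2·0.72 = 2 − 1.44 = 0.56.
With uncorrelated errors the cross-covariances are all true-score covariance, so they carry over unchanged; only the diagonal terms shrink to ρᵢσᵢ².
True-score variance = [0.92 + 0.61] − 1.44 = 1.53 − 1.44 = 0.09.
Reliability = 0.09 / 0.56 = 0.161.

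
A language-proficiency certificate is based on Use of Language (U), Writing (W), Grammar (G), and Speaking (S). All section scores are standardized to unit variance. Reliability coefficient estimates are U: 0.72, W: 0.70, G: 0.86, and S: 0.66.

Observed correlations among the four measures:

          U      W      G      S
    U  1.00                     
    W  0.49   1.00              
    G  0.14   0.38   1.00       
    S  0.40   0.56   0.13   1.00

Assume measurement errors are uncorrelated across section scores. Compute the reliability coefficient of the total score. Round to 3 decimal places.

0.871

Var(U+W+G+S) = 4 + 2·[0.49 + 0.14 + 0.40 + 0.38 + 0.56 + 0.13] = 4 + 4.2 = 8.2.
Because errors are independent across components, Cov(Tᵢ,Tⱼ) = Cov(Xᵢ,Xⱼ); the off-diagonal part of the true-score variance is the same as above.
True-score variance = [0.72 + 0.70 + 0.86 + 0.66] + 4.2 = 2.94 + 4.2 = 7.14.
Reliability = 7.14 / 8.2 = 0.871.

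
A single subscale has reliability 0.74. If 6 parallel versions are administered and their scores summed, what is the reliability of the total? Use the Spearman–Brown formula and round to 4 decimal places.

ρ_k = kρ / (1 + (k−1)ρ) = 6·0.74 / (1 + 5·0.74) = 4.440 / 4.700 = 0.9447.

0.9447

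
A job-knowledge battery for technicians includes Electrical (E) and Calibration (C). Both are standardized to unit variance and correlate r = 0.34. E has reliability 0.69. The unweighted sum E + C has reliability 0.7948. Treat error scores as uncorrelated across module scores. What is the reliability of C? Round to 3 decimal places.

Var(E+C) = 2 + 2·0.34 = 2.680.
True-score variance = ρ_E + ρ_C + 2·0.34, so 0.7948 = (0.69 + ρ_C + 0.68) / 2.680.
ρ_C = 0.7948·2.680 − 0.69 − 0.68 = 0.760.

0.760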